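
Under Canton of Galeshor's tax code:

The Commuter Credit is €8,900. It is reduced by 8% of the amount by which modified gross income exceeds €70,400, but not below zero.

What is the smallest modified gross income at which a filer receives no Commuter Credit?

€181,650

The credit falls by 8% of each euro above €70,400, so it reaches zero when the excess is €8,900 / 8% = €111,250: income = €70,400 + €111,250 = €181,650.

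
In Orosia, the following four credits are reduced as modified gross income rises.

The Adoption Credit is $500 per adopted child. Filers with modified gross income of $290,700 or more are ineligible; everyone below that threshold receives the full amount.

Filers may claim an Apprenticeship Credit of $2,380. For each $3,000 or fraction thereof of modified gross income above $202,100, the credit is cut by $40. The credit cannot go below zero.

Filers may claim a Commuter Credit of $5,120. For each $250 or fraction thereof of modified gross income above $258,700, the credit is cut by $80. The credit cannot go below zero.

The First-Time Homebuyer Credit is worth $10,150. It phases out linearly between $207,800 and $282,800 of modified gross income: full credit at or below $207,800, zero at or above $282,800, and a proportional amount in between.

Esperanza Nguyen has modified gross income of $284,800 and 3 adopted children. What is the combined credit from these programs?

$2,760

Adoption Credit: base = 3 × $500 = $1,500. $284,800 is below the $290,700 cutoff, so the full $1,500 applies.
Apprenticeship Credit: income exceeds $202,100 by $82,700, which is 28 full-or-partial $3,000 increments; reduction = 28 × $40 = $1,120, leaving $1,260.
Commuter Credit: income exceeds $258,700 by $26,100 → 105 increments × $80 = $8,400 ≥ base, so the credit is $0.
First-Time Homebuyer Credit: $284,800 is at or above $282,800, so the credit is $0.
Total: $1,500 + $1,260 + $0 + $0 = $2,760.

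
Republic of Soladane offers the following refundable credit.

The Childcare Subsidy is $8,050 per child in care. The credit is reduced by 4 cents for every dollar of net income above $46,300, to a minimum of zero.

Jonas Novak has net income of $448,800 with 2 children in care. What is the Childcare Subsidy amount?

$0

Childcare Subsidy: base = 2 × $8,050 = $16,100. 4% of the $402,500 excess over $46,300 is $16,100 ≥ base, so the credit is $0.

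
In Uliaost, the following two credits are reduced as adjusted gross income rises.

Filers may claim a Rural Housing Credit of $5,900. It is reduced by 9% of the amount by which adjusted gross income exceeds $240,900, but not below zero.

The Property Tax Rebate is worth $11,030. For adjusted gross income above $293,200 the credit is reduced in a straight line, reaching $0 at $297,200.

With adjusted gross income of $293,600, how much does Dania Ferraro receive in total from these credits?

$11,084

Rural Housing Credit: 9% of the $52,700 excess over $240,900 is $4,743; credit = $5,900 − $4,743 = $1,157.
Property Tax Rebate: $293,600 is $400 into a $4,000 phase-out range, leaving 3,600/4,000 of the credit: $11,030 × 3,600/4,000 = $9,927.
Total: $1,157 + $9,927 = $11,084.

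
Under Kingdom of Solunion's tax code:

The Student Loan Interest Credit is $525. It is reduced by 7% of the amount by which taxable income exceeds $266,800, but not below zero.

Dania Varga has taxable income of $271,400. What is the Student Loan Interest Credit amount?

$203

Student Loan Interest Credit: 7% of the $4,600 excess over $266,800 is $322; credit = $525 − $322 = $203.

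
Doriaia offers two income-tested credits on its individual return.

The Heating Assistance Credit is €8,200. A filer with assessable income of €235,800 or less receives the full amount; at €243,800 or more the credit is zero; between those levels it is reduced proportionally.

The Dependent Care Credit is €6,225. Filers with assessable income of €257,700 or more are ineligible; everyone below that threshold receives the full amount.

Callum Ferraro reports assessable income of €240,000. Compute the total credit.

Heating Assistance Credit: €240,000 is €4,200 into a €8,000 phase-out range, leaving 3,800/8,000 of the credit: €8,200 × 3,800/8,000 = €3,895.
Dependent Care Credit: €240,000 is below the €257,700 cutoff, so the full €6,225 applies.
Total: €3,895 + €6,225 = €10,120.

€10,120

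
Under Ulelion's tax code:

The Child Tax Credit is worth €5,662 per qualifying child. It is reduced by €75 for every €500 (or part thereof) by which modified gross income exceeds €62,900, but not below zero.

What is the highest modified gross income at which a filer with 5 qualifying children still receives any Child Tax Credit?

€251,400

Full credit = 5 × €5,662 = €28,310.
After 377 increments the reduction is 377 × €75 = €28,275, leaving €35; one more increment wipes it out. Increment 377 ends at excess 377 × €500 = €188,500, so the highest qualifying income is €62,900 + €188,500 = €251,400.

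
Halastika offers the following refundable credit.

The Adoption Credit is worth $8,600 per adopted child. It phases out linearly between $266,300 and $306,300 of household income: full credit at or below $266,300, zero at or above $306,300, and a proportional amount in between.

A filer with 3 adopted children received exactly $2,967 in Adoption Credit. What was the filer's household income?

$301,700

Full credit = 3 × $8,600 = $25,800.
$2,967 is 2,967/25,800 of the full $25,800, so 22,833/25,800 of the $40,000 range has been used: income = $266,300 + $40,000 × 22,833/25,800 = $301,700.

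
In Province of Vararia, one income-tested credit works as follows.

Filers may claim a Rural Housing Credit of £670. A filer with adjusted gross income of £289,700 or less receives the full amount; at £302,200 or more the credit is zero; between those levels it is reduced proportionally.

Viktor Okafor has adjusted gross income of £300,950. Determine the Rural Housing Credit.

£67

Rural Housing Credit: £300,950 is £11,250 into a £12,500 phase-out range, leaving 1,250/12,500 of the credit: £670 × 1,250/12,500 = £67.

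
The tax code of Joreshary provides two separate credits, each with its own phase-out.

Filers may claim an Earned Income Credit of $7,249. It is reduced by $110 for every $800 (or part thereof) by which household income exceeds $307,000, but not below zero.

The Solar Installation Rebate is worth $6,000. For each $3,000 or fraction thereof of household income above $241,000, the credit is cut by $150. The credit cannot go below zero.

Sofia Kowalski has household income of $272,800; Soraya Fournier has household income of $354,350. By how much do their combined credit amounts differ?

Sofia ($272,800): Earned Income Credit: $272,800 is at or below the $307,000 threshold, so the full $7,249 applies. Solar Installation Rebate: income exceeds $241,000 by $31,800, which is 11 full-or-partial $3,000 increments; reduction = 11 × $150 = $1,650, leaving $4,350. total $7,249 + $4,350 = $11,599
Soraya ($354,350): Earned Income Credit: income exceeds $307,000 by $47,350, which is 60 full-or-partial $800 increments; reduction = 60 × $110 = $6,600, leaving $649. Solar Installation Rebate: income exceeds $241,000 by $113,350, which is 38 full-or-partial $3,000 increments; reduction = 38 × $150 = $5,700, leaving $300. total $649 + $300 = $949
Difference: |$11,599 − $949| = $10,650.

$10,650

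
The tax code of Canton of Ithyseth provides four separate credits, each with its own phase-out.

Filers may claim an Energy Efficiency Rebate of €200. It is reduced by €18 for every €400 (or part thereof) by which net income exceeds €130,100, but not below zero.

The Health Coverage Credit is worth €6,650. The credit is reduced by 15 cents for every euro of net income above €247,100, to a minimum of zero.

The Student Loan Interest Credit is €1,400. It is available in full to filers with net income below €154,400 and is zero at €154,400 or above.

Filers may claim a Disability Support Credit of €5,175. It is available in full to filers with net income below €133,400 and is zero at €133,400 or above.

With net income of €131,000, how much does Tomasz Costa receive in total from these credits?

Energy Efficiency Rebate: income exceeds €130,100 by €900, which is 3 full-or-partial €400 increments; reduction = 3 × €18 = €54, leaving €146.
Health Coverage Credit: €131,000 is at or below the €247,100 threshold, so the full €6,650 applies.
Student Loan Interest Credit: €131,000 is below the €154,400 cutoff, so the full €1,400 applies.
Disability Support Credit: €131,000 is below the €133,400 cutoff, so the full €5,175 applies.
Total: €146 + €6,650 + €1,400 + €5,175 = €13,371.

€13,371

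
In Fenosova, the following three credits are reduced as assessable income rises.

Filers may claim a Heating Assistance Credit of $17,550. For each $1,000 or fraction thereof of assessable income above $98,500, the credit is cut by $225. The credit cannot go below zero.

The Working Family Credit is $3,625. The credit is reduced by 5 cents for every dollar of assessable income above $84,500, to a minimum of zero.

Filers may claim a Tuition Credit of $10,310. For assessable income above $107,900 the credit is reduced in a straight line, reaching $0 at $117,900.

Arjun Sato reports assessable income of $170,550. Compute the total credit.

Heating Assistance Credit: income exceeds $98,500 by $72,050, which is 73 full-or-partial $1,000 increments; reduction = 73 × $225 = $16,425, leaving $1,125.
Working Family Credit: 5% of the $86,050 excess over $84,500 is $4,302.50 ≥ base, so the credit is $0.
Tuition Credit: $170,550 is at or above $117,900, so the credit is $0.
Total: $1,125 + $0 + $0 = $1,125.

$1,125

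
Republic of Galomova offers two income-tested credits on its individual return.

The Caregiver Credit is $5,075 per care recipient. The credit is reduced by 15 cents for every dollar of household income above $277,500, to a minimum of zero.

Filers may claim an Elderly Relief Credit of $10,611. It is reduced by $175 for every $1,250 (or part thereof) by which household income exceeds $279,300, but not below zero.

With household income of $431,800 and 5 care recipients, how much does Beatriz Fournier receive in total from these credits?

Caregiver Credit: base = 5 × $5,075 = $25,375. 15% of the $154,300 excess over $277,500 is $23,145; credit = $25,375 − $23,145 = $2,230.
Elderly Relief Credit: income exceeds $279,300 by $152,500 → 122 increments × $175 = $21,350 ≥ base, so the credit is $0.
Total: $2,230 + $0 = $2,230.

$2,230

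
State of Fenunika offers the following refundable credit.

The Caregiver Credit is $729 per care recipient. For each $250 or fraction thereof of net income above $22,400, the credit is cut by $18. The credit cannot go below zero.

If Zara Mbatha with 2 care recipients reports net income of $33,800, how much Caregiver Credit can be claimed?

Caregiver Credit: base = 2 × $729 = $1,458. income exceeds $22,400 by $11,400, which is 46 full-or-partial $250 increments; reduction = 46 × $18 = $828, leaving $630.

$630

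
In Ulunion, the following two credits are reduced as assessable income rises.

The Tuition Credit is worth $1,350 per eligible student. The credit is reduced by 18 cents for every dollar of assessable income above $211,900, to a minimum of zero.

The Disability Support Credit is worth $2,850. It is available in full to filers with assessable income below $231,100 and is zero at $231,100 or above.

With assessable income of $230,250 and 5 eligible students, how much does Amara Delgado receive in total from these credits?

$6,297

Tuition Credit: base = 5 × $1,350 = $6,750. 18% of the $18,350 excess over $211,900 is $3,303; credit = $6,750 − $3,303 = $3,447.
Disability Support Credit: $230,250 is below the $231,100 cutoff, so the full $2,850 applies.
Total: $3,447 + $2,850 = $6,297.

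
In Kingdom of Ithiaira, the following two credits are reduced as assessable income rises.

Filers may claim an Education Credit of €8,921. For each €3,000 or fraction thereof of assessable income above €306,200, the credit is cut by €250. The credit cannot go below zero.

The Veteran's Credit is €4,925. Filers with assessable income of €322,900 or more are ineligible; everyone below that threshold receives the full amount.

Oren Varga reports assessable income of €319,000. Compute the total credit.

Education Credit: income exceeds €306,200 by €12,800, which is 5 full-or-partial €3,000 increments; reduction = 5 × €250 = €1,250, leaving €7,671.
Veteran's Credit: €319,000 is below the €322,900 cutoff, so the full €4,925 applies.
Total: €7,671 + €4,925 = €12,596.

€12,596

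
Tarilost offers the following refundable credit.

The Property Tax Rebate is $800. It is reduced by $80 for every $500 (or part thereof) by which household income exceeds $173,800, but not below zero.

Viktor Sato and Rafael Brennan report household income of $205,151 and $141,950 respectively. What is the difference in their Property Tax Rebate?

Viktor ($205,151): Property Tax Rebate: income exceeds $173,800 by $31,351 → 63 increments × $80 = $5,040 ≥ base, so the credit is $0.
Rafael ($141,950): Property Tax Rebate: $141,950 is at or below the $173,800 threshold, so the full $800 applies.
Difference: |$0 − $800| = $800.

$800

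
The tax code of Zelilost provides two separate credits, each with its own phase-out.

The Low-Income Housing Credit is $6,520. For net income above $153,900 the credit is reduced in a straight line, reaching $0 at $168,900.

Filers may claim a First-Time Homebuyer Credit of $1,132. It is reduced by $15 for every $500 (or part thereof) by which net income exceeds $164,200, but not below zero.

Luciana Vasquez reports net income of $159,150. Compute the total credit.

$5,370

Low-Income Housing Credit: $159,150 is $5,250 into a $15,000 phase-out range, leaving 9,750/15,000 of the credit: $6,520 × 9,750/15,000 = $4,238.
First-Time Homebuyer Credit: $159,150 is at or below the $164,200 threshold, so the full $1,132 applies.
Total: $4,238 + $1,132 = $5,370.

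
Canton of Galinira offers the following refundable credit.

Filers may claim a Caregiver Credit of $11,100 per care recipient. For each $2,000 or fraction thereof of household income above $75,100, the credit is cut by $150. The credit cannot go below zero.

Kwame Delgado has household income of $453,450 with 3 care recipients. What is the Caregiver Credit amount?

Caregiver Credit: base = 3 × $11,100 = $33,300. income exceeds $75,100 by $378,350, which is 190 full-or-partial $2,000 increments; reduction = 190 × $150 = $28,500, leaving $4,800.

$4,800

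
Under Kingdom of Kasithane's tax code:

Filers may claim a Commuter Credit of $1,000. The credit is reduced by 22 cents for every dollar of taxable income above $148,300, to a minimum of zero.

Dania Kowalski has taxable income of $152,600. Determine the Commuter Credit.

$54

Commuter Credit: 22% of the $4,300 excess over $148,300 is $946; credit = $1,000 − $946 = $54.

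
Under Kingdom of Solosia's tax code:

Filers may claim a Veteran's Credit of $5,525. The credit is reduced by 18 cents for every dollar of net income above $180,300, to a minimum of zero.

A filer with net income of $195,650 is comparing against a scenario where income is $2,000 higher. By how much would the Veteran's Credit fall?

$360

At $195,650 — 18% of the $15,350 excess over $180,300 is $2,763; credit = $5,525 − $2,763 = $2,762.
At $197,650 — 18% of the $17,350 excess over $180,300 is $3,123; credit = $5,525 − $3,123 = $2,402.
Lost: $2,762 − $2,402 = $360.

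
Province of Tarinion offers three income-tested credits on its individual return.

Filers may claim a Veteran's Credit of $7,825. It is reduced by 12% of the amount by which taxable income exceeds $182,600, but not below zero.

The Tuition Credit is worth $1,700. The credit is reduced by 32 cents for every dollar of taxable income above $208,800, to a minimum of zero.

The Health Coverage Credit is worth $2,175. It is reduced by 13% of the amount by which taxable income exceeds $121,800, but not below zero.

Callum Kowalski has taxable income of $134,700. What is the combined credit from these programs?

Veteran's Credit: $134,700 is at or below the $182,600 threshold, so the full $7,825 applies.
Tuition Credit: $134,700 is at or below the $208,800 threshold, so the full $1,700 applies.
Health Coverage Credit: 13% of the $12,900 excess over $121,800 is $1,677; credit = $2,175 − $1,677 = $498.
Total: $7,825 + $1,700 + $498 = $10,023.

$10,023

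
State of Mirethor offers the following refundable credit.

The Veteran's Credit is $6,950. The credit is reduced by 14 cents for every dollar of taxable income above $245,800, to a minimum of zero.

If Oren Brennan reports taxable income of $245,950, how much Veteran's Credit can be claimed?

Veteran's Credit: 14% of the $150 excess over $245,800 is $21; credit = $6,950 − $21 = $6,929.

$6,929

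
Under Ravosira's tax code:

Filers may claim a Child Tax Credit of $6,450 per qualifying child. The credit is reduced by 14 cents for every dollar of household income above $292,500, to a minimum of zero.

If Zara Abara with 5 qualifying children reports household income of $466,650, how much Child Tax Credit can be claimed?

Child Tax Credit: base = 5 × $6,450 = $32,250. 14% of the $174,150 excess over $292,500 is $24,381; credit = $32,250 − $24,381 = $7,869.

$7,869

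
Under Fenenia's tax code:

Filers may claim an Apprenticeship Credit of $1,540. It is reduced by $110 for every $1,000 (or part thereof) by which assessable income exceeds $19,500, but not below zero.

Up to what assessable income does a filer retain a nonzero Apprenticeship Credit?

After 13 increments the reduction is 13 × $110 = $1,430, leaving $110; one more increment wipes it out. Increment 13 ends at excess 13 × $1,000 = $13,000, so the highest qualifying income is $19,500 + $13,000 = $32,500.

$32,500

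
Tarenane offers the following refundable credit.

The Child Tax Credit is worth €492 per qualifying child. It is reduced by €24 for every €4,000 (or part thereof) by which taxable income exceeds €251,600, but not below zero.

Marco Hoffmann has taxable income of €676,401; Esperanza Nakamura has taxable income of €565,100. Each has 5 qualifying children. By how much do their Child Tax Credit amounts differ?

Marco (€676,401): Child Tax Credit: base = 5 × €492 = €2,460. income exceeds €251,600 by €424,801 → 107 increments × €24 = €2,568 ≥ base, so the credit is €0.
Esperanza (€565,100): Child Tax Credit: base = 5 × €492 = €2,460. income exceeds €251,600 by €313,500, which is 79 full-or-partial €4,000 increments; reduction = 79 × €24 = €1,896, leaving €564.
Difference: |€0 − €564| = €564.

€564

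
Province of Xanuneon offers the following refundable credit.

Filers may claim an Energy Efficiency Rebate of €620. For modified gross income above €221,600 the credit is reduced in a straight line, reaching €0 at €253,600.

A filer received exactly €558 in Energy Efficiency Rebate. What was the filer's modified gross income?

€558 is 558/620 of the full €620, so 62/620 of the €32,000 range has been used: income = €221,600 + €32,000 × 62/620 = €224,800.

€224,800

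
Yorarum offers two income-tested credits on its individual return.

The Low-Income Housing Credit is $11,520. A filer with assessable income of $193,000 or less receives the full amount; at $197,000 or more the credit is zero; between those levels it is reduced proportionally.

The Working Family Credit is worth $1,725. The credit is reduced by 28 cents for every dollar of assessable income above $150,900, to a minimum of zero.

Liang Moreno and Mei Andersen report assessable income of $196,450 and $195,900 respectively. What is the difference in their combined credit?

$1,584

Liang ($196,450): Low-Income Housing Credit: $196,450 is $3,450 into a $4,000 phase-out range, leaving 550/4,000 of the credit: $11,520 × 550/4,000 = $1,584. Working Family Credit: 28% of the $45,550 excess over $150,900 is $12,754 ≥ base, so the credit is $0. total $1,584 + $0 = $1,584
Mei ($195,900): Low-Income Housing Credit: $195,900 is $2,900 into a $4,000 phase-out range, leaving 1,100/4,000 of the credit: $11,520 × 1,100/4,000 = $3,168. Working Family Credit: 28% of the $45,000 excess over $150,900 is $12,600 ≥ base, so the credit is $0. total $3,168 + $0 = $3,168
Difference: |$1,584 − $3,168| = $1,584.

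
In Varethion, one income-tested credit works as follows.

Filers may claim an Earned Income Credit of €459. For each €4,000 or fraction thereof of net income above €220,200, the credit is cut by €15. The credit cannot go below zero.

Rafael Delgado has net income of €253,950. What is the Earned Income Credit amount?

€324

Earned Income Credit: income exceeds €220,200 by €33,750, which is 9 full-or-partial €4,000 increments; reduction = 9 × €15 = €135, leaving €324.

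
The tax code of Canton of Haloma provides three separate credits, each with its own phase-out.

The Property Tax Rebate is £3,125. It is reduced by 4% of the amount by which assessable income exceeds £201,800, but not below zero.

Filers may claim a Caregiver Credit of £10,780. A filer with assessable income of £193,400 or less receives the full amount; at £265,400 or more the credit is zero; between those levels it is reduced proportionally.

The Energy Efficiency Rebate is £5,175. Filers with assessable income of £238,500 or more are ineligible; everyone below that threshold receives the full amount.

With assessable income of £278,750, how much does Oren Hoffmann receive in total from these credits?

£47

Property Tax Rebate: 4% of the £76,950 excess over £201,800 is £3,078; credit = £3,125 − £3,078 = £47.
Caregiver Credit: £278,750 is at or above £265,400, so the credit is £0.
Energy Efficiency Rebate: £278,750 meets or exceeds the £238,500 cutoff, so the credit is £0.
Total: £47 + £0 + £0 = £47.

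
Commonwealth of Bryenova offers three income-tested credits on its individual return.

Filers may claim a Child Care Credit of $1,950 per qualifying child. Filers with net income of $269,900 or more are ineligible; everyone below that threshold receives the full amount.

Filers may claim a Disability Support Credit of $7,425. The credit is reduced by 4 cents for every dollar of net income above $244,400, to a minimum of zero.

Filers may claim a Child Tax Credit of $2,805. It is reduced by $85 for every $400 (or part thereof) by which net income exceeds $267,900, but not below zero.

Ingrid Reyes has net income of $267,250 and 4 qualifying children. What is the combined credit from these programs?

Child Care Credit: base = 4 × $1,950 = $7,800. $267,250 is below the $269,900 cutoff, so the full $7,800 applies.
Disability Support Credit: 4% of the $22,850 excess over $244,400 is $914; credit = $7,425 − $914 = $6,511.
Child Tax Credit: $267,250 is at or below the $267,900 threshold, so the full $2,805 applies.
Total: $7,800 + $6,511 + $2,805 = $17,116.

$17,116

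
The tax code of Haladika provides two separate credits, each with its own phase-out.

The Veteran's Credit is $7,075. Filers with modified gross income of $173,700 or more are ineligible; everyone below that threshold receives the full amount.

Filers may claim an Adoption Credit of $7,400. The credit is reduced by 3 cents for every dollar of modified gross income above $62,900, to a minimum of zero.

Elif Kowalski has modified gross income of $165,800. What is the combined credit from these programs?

$11,388

Veteran's Credit: $165,800 is below the $173,700 cutoff, so the full $7,075 applies.
Adoption Credit: 3% of the $102,900 excess over $62,900 is $3,087; credit = $7,400 − $3,087 = $4,313.
Total: $7,075 + $4,313 = $11,388.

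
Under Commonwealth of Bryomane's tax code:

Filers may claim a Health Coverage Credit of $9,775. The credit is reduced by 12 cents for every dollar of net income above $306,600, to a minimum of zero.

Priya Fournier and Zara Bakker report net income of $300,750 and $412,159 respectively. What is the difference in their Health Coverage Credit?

$9,775

Priya ($300,750): Health Coverage Credit: $300,750 is at or below the $306,600 threshold, so the full $9,775 applies.
Zara ($412,159): Health Coverage Credit: 12% of the $105,559 excess over $306,600 is $12,667.08 ≥ base, so the credit is $0.
Difference: |$9,775 − $0| = $9,775.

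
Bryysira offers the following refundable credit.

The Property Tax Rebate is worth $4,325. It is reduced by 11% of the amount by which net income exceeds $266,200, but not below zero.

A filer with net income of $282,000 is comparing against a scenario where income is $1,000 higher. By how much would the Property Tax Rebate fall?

$110

At $282,000 — 11% of the $15,800 excess over $266,200 is $1,738; credit = $4,325 − $1,738 = $2,587.
At $283,000 — 11% of the $16,800 excess over $266,200 is $1,848; credit = $4,325 − $1,848 = $2,477.
Lost: $2,587 − $2,477 = $110.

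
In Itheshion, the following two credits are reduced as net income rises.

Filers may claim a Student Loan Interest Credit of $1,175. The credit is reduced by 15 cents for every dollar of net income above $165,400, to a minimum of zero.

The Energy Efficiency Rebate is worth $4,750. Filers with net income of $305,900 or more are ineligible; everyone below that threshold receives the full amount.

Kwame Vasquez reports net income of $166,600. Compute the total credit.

Student Loan Interest Credit: 15% of the $1,200 excess over $165,400 is $180; credit = $1,175 − $180 = $995.
Energy Efficiency Rebate: $166,600 is below the $305,900 cutoff, so the full $4,750 applies.
Total: $995 + $4,750 = $5,745.

$5,745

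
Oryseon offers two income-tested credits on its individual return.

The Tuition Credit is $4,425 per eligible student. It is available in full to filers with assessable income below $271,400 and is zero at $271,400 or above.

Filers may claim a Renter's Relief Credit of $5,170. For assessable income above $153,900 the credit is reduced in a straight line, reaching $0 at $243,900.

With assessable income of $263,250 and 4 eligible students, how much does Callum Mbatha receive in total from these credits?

Tuition Credit: base = 4 × $4,425 = $17,700. $263,250 is below the $271,400 cutoff, so the full $17,700 applies.
Renter's Relief Credit: $263,250 is at or above $243,900, so the credit is $0.
Total: $17,700 + $0 = $17,700.

$17,700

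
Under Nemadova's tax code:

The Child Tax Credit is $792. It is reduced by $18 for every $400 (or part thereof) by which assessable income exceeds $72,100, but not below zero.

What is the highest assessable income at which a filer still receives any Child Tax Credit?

$89,300

After 43 increments the reduction is 43 × $18 = $774, leaving $18; one more increment wipes it out. Increment 43 ends at excess 43 × $400 = $17,200, so the highest qualifying income is $72,100 + $17,200 = $89,300.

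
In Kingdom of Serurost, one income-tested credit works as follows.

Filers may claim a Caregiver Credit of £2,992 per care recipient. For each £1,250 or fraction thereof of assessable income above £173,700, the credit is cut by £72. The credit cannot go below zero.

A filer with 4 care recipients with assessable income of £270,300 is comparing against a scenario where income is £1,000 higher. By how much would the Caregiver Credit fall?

At £270,300 — base = 4 × £2,992 = £11,968. income exceeds £173,700 by £96,600, which is 78 full-or-partial £1,250 increments; reduction = 78 × £72 = £5,616, leaving £6,352.
At £271,300 — base = 4 × £2,992 = £11,968. income exceeds £173,700 by £97,600, which is 79 full-or-partial £1,250 increments; reduction = 79 × £72 = £5,688, leaving £6,280.
Lost: £6,352 − £6,280 = £72.

£72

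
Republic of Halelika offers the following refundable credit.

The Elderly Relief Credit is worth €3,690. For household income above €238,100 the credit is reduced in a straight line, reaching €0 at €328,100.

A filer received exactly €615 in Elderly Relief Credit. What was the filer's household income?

€615 is 615/3,690 of the full €3,690, so 3,075/3,690 of the €90,000 range has been used: income = €238,100 + €90,000 × 3,075/3,690 = €313,100.

€313,100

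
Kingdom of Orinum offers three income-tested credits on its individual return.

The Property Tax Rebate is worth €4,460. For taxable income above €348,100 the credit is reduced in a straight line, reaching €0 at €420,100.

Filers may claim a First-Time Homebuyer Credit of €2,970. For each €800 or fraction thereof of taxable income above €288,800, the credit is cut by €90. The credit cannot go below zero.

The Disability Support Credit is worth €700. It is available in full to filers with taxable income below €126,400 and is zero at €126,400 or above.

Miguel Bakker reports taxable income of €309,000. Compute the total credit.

€5,090

Property Tax Rebate: €309,000 is at or below the €348,100 threshold, so the full €4,460 applies.
First-Time Homebuyer Credit: income exceeds €288,800 by €20,200, which is 26 full-or-partial €800 increments; reduction = 26 × €90 = €2,340, leaving €630.
Disability Support Credit: €309,000 meets or exceeds the €126,400 cutoff, so the credit is €0.
Total: €4,460 + €630 + €0 = €5,090.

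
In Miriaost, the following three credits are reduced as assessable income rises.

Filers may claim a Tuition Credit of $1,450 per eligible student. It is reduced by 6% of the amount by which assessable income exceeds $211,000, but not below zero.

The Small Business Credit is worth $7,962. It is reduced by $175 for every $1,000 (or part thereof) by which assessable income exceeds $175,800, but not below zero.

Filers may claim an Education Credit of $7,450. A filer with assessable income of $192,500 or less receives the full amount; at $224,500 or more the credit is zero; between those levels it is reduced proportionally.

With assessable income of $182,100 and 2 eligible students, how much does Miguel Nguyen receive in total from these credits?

$17,087

Tuition Credit: base = 2 × $1,450 = $2,900. $182,100 is at or below the $211,000 threshold, so the full $2,900 applies.
Small Business Credit: income exceeds $175,800 by $6,300, which is 7 full-or-partial $1,000 increments; reduction = 7 × $175 = $1,225, leaving $6,737.
Education Credit: $182,100 is at or below the $192,500 threshold, so the full $7,450 applies.
Total: $2,900 + $6,737 + $7,450 = $17,087.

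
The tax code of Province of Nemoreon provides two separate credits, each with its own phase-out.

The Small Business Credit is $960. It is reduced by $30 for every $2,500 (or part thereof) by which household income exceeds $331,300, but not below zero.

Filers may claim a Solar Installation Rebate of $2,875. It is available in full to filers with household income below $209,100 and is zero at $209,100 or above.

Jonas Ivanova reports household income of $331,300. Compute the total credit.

$960

Small Business Credit: $331,300 is at or below the $331,300 threshold, so the full $960 applies.
Solar Installation Rebate: $331,300 meets or exceeds the $209,100 cutoff, so the credit is $0.
Total: $960 + $0 = $960.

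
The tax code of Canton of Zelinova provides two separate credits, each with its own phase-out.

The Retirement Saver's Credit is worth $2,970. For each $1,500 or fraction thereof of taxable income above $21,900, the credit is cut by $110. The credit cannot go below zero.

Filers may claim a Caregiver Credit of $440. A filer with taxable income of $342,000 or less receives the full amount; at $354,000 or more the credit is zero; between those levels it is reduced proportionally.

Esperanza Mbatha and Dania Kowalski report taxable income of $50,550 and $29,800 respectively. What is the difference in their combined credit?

$1,540

Esperanza ($50,550): Retirement Saver's Credit: income exceeds $21,900 by $28,650, which is 20 full-or-partial $1,500 increments; reduction = 20 × $110 = $2,200, leaving $770. Caregiver Credit: $50,550 is at or below the $342,000 threshold, so the full $440 applies. total $770 + $440 = $1,210
Dania ($29,800): Retirement Saver's Credit: income exceeds $21,900 by $7,900, which is 6 full-or-partial $1,500 increments; reduction = 6 × $110 = $660, leaving $2,310. Caregiver Credit: $29,800 is at or below the $342,000 threshold, so the full $440 applies. total $2,310 + $440 = $2,750
Difference: |$1,210 − $2,750| = $1,540.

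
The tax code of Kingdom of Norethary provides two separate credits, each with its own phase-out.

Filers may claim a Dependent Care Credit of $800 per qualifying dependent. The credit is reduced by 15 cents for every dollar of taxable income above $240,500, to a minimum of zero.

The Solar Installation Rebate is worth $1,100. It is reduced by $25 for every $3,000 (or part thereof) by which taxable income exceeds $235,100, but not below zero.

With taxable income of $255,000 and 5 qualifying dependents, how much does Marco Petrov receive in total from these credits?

Dependent Care Credit: base = 5 × $800 = $4,000. 15% of the $14,500 excess over $240,500 is $2,175; credit = $4,000 − $2,175 = $1,825.
Solar Installation Rebate: income exceeds $235,100 by $19,900, which is 7 full-or-partial $3,000 increments; reduction = 7 × $25 = $175, leaving $925.
Total: $1,825 + $925 = $2,750.

$2,750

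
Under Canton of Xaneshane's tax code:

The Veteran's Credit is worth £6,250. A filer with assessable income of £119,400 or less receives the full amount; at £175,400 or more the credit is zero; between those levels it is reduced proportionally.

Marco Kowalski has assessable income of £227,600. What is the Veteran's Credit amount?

Veteran's Credit: £227,600 is at or above £175,400, so the credit is £0.

£0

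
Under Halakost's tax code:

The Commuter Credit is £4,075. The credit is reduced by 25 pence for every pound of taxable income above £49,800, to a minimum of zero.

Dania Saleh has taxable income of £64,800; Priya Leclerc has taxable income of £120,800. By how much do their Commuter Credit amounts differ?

£325

Dania (£64,800): Commuter Credit: 25% of the £15,000 excess over £49,800 is £3,750; credit = £4,075 − £3,750 = £325.
Priya (£120,800): Commuter Credit: 25% of the £71,000 excess over £49,800 is £17,750 ≥ base, so the credit is £0.
Difference: |£325 − £0| = £325.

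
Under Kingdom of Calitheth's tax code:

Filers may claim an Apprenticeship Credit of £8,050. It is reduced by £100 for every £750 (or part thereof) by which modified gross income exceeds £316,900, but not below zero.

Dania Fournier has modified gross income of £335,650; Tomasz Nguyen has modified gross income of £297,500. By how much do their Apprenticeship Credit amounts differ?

£2,500

Dania (£335,650): Apprenticeship Credit: income exceeds £316,900 by £18,750, which is 25 full-or-partial £750 increments; reduction = 25 × £100 = £2,500, leaving £5,550.
Tomasz (£297,500): Apprenticeship Credit: £297,500 is at or below the £316,900 threshold, so the full £8,050 applies.
Difference: |£5,550 − £8,050| = £2,500.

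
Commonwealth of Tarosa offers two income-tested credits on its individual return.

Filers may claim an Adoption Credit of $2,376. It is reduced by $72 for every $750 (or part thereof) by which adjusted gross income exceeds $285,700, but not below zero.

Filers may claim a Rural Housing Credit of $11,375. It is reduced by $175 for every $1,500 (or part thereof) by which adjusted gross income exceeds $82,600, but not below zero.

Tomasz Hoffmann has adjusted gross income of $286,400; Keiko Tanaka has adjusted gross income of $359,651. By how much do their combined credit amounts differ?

Tomasz ($286,400): Adoption Credit: income exceeds $285,700 by $700, which is 1 full-or-partial $750 increment; reduction = 1 × $72 = $72, leaving $2,304. Rural Housing Credit: income exceeds $82,600 by $203,800 → 136 increments × $175 = $23,800 ≥ base, so the credit is $0. total $2,304 + $0 = $2,304
Keiko ($359,651): Adoption Credit: income exceeds $285,700 by $73,951 → 99 increments × $72 = $7,128 ≥ base, so the credit is $0. Rural Housing Credit: income exceeds $82,600 by $277,051 → 185 increments × $175 = $32,375 ≥ base, so the credit is $0. total $0 + $0 = $0
Difference: |$2,304 − $0| = $2,304.

$2,304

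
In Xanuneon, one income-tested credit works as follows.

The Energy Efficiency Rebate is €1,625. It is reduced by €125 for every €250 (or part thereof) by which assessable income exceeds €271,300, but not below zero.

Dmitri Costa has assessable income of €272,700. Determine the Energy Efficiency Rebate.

Energy Efficiency Rebate: income exceeds €271,300 by €1,400, which is 6 full-or-partial €250 increments; reduction = 6 × €125 = €750, leaving €875.

€875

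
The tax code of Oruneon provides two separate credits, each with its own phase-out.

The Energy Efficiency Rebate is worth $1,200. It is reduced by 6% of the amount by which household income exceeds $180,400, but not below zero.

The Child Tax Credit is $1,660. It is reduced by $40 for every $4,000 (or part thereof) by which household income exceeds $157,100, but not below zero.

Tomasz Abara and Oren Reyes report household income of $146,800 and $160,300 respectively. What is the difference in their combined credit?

Tomasz ($146,800): Energy Efficiency Rebate: $146,800 is at or below the $180,400 threshold, so the full $1,200 applies. Child Tax Credit: $146,800 is at or below the $157,100 threshold, so the full $1,660 applies. total $1,200 + $1,660 = $2,860
Oren ($160,300): Energy Efficiency Rebate: $160,300 is at or below the $180,400 threshold, so the full $1,200 applies. Child Tax Credit: income exceeds $157,100 by $3,200, which is 1 full-or-partial $4,000 increment; reduction = 1 × $40 = $40, leaving $1,620. total $1,200 + $1,620 = $2,820
Difference: |$2,860 − $2,820| = $40.

$40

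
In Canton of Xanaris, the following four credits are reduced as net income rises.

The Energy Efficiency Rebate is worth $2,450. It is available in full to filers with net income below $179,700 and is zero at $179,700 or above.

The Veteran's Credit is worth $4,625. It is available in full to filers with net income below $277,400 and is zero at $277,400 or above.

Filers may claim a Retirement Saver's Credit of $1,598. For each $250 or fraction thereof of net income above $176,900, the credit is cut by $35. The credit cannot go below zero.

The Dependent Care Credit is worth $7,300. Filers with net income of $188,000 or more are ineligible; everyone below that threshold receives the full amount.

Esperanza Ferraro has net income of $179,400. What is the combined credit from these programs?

Energy Efficiency Rebate: $179,400 is below the $179,700 cutoff, so the full $2,450 applies.
Veteran's Credit: $179,400 is below the $277,400 cutoff, so the full $4,625 applies.
Retirement Saver's Credit: income exceeds $176,900 by $2,500, which is 10 full-or-partial $250 increments; reduction = 10 × $35 = $350, leaving $1,248.
Dependent Care Credit: $179,400 is below the $188,000 cutoff, so the full $7,300 applies.
Total: $2,450 + $4,625 + $1,248 + $7,300 = $15,623.

$15,623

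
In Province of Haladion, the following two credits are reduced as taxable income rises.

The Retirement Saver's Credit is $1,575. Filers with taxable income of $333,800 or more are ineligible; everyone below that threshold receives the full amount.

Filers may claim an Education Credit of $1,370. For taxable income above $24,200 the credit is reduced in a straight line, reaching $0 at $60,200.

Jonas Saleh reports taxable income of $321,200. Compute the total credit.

$1,575

Retirement Saver's Credit: $321,200 is below the $333,800 cutoff, so the full $1,575 applies.
Education Credit: $321,200 is at or above $60,200, so the credit is $0.
Total: $1,575 + $0 = $1,575.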